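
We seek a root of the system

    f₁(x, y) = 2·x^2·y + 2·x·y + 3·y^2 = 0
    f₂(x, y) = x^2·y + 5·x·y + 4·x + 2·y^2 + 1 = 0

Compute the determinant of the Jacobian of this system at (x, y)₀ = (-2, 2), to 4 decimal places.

J = [[4·x·y + 2·y, 2·x^2 + 2·x + 6·y], [2·x·y + 5·y + 4, x^2 + 5·x + 4·y]].
At the point, J = [[-12.0000, 16.0000], [6.0000, 2.0000]].
det J = -120.0000.

-120.0000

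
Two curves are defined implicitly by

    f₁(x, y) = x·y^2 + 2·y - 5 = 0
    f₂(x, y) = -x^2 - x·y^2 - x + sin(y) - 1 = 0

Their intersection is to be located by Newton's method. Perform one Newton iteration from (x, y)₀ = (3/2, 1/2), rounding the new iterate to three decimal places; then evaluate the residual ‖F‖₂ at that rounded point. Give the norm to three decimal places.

1.454

At (3/2, 1/2): F = (-3.625, -4.64557).
Jacobian J = [[y^2, 2·x·y + 2], [-2·x - y^2 - 1, -2·x·y + cos(y)]].
At the point, J = [[0.250, 3.500], [-4.250, -0.62242]] (det J = 14.71940).
Solving J·Δ = −F gives Δ = (-1.258, 1.126).
Then the next iterate is (x, y)₁ = (0.242, 1.626).
Re-evaluating at (0.242, 1.626): F = (-1.10818, -0.94191), so ‖F‖₂ = 1.454.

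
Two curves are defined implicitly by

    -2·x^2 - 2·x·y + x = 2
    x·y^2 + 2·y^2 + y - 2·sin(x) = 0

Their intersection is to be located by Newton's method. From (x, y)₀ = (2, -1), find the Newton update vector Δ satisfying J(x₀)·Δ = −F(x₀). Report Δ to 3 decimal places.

(-0.773, -0.034)

At (2, -1): F = (-4.000, 1.18141).
Jacobian J = [[-4·x - 2·y + 1, -2·x], [y^2 - 2·cos(x), 2·x·y + 4·y + 1]].
At the point, J = [[-5.000, -4.000], [1.83229, -7.000]] (det J = 42.32917).
Solving J·Δ = −F gives Δ = (-0.773, -0.034).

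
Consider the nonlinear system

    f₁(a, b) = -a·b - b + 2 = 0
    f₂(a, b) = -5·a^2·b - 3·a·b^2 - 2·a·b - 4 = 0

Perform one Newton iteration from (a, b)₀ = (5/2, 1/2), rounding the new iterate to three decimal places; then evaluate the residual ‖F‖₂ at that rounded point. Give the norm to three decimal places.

3.826

At (5/2, 1/2): F = (0.250, -24.000).
Jacobian J = [[-b, -a - 1], [-10·a·b - 3·b^2 - 2·b, -5·a^2 - 6·a·b - 2·a]].
At the point, J = [[-0.500, -3.500], [-14.250, -43.750]] (det J = -28.000).
Solving J·Δ = −F gives Δ = (-3.391, 0.556).
Then the next iterate is (a, b)₁ = (-0.891, 1.056).
Re-evaluating at (-0.891, 1.056): F = (1.88490, -3.32914), so ‖F‖₂ = 3.826.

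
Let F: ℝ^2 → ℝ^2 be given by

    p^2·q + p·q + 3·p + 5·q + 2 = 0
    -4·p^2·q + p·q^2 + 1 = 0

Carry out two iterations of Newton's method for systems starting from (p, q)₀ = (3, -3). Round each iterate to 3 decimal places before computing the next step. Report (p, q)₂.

(1.249, -1.014)

At (3, -3): F = (-40.000, 136.000).
Jacobian J = [[2·p·q + q + 3, p^2 + p + 5], [-8·p·q + q^2, -4·p^2 + 2·p·q]].
At the point, J = [[-18.000, 17.000], [81.000, -54.000]] (det J = -405.000).
Solving J·Δ = −F gives Δ = (-0.375, 1.956).
Then the next iterate is (p, q)₁ = (2.625, -1.044).
Round to (2.625, -1.044) and repeat: F = (-5.27931, 32.63633), J = [[-3.525, 14.51562], [23.01394, -33.04350]].
Δ = (-1.376, 0.030), so (p, q)₂ = (1.249, -1.014).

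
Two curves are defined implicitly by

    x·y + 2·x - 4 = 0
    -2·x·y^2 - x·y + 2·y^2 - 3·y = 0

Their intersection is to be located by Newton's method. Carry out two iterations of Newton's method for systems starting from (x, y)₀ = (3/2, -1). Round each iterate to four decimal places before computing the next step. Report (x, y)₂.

At (3/2, -1): F = (-2.5000, 3.5000).
Jacobian J = [[y + 2, x], [-2·y^2 - y, -4·x·y - x + 4·y - 3]].
At the point, J = [[1.0000, 1.5000], [-1.0000, -2.5000]] (det J = -1.0000).
Solving J·Δ = −F gives Δ = (1.0000, 1.0000).
Then the next iterate is (x, y)₁ = (2.5000, 0.0000).
Round to (2.5000, 0.0000) and repeat: F = (1.0000, 0.0000), J = [[2.0000, 2.5000], [0.0000, -5.5000]].
Δ = (-0.5000, 0.0000), so (x, y)₂ = (2.0000, 0.0000).

(2.0000, 0.0000)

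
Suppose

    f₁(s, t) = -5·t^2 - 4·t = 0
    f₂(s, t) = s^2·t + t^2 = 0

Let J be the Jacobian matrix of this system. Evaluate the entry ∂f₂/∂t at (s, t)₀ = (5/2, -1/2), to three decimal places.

5.250

∂f₂/∂t = s^2 + 2·t.
At (5/2, -1/2) this is 5.250.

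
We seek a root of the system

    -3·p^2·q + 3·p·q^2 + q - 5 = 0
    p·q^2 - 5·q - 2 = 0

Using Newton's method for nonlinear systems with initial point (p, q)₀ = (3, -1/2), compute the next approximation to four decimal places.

(2.4477, -0.3610)

At (3, -1/2): F = (10.2500, 1.2500).
Jacobian J = [[-6·p·q + 3·q^2, -3·p^2 + 6·p·q + 1], [q^2, 2·p·q - 5]].
At the point, J = [[9.7500, -35.0000], [0.2500, -8.0000]] (det J = -69.2500).
Solving J·Δ = −F gives Δ = (-0.5523, 0.1390).
Then the next iterate is (p, q)₁ = (2.4477, -0.3610).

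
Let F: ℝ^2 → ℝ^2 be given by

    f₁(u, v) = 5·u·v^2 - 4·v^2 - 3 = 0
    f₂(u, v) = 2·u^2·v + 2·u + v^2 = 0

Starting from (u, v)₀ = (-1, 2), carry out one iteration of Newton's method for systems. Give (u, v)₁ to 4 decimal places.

At (-1, 2): F = (-39.0000, 6.0000).
Jacobian J = [[5·v^2, 10·u·v - 8·v], [4·u·v + 2, 2·u^2 + 2·v]].
At the point, J = [[20.0000, -36.0000], [-6.0000, 6.0000]] (det J = -96.0000).
Solving J·Δ = −F gives Δ = (-0.1875, -1.1875).
Then the next iterate is (u, v)₁ = (-1.1875, 0.8125).

(-1.1875, 0.8125)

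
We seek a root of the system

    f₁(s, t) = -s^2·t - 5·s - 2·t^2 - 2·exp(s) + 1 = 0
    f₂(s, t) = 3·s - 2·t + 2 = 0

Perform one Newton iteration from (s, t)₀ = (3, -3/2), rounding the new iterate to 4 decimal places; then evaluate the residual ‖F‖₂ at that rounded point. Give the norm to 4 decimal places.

38.2480

At (3, -3/2): F = (-45.171074, 14.0000).
Jacobian J = [[-2·s·t - 2·exp(s) - 5, -s^2 - 4·t], [3, -2]].
At the point, J = [[-36.171074, -3.0000], [3.0000, -2.0000]] (det J = 81.342148).
Solving J·Δ = −F gives Δ = (-1.6270, 4.5595).
Then the next iterate is (s, t)₁ = (1.3730, 3.0595).
Re-evaluating at (1.3730, 3.0595): F = (-38.247982, 0.0000), so ‖F‖₂ = 38.2480.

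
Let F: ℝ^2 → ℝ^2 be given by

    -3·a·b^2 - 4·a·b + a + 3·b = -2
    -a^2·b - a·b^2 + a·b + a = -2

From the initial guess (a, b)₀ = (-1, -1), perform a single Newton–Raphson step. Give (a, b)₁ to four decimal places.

(0.6000, -1.2000)

At (-1, -1): F = (-3.0000, 4.0000).
Jacobian J = [[-3·b^2 - 4·b + 1, -6·a·b - 4·a + 3], [-2·a·b - b^2 + b + 1, -a^2 - 2·a·b + a]].
At the point, J = [[2.0000, 1.0000], [-3.0000, -4.0000]] (det J = -5.0000).
Solving J·Δ = −F gives Δ = (1.6000, -0.2000).
Then the next iterate is (a, b)₁ = (0.6000, -1.2000).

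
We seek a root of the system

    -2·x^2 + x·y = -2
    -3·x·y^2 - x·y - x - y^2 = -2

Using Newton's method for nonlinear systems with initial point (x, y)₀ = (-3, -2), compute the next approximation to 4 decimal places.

(-1.8142, -1.3808)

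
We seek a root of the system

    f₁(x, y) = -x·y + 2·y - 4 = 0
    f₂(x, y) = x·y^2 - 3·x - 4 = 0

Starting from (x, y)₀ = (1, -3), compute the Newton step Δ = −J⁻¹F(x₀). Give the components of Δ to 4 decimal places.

(1.6667, 2.0000)

At (1, -3): F = (-7.0000, 2.0000).
Jacobian J = [[-y, -x + 2], [y^2 - 3, 2·x·y]].
At the point, J = [[3.0000, 1.0000], [6.0000, -6.0000]] (det J = -24.0000).
Solving J·Δ = −F gives Δ = (1.6667, 2.0000).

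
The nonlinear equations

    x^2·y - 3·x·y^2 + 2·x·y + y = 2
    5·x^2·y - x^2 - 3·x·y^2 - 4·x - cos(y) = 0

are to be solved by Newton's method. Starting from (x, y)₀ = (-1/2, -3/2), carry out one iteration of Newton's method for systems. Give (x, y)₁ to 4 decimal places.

(-0.8636, -0.5589)

At (-1/2, -3/2): F = (1.0000, 3.179263).
Jacobian J = [[2·x·y - 3·y^2 + 2·y, x^2 - 6·x·y + 2·x + 1], [10·x·y - 2·x - 3·y^2 - 4, 5·x^2 - 6·x·y + sin(y)]].
At the point, J = [[-8.2500, -4.2500], [-2.2500, -4.247495]] (det J = 25.479334).
Solving J·Δ = −F gives Δ = (-0.3636, 0.9411).
Then the next iterate is (x, y)₁ = (-0.8636, -0.5589).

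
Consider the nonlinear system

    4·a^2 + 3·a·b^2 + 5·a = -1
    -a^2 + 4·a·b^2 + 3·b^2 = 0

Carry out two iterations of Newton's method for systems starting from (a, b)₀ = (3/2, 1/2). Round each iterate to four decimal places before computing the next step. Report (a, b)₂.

(0.0185, 0.1091)

At (3/2, 1/2): F = (18.6250, 0.0000).
Jacobian J = [[8·a + 3·b^2 + 5, 6·a·b], [-2·a + 4·b^2, 8·a·b + 6·b]].
At the point, J = [[17.7500, 4.5000], [-2.0000, 9.0000]] (det J = 168.7500).
Solving J·Δ = −F gives Δ = (-0.9933, -0.2207).
Then the next iterate is (a, b)₁ = (0.5067, 0.2793).
Round to (0.5067, 0.2793) and repeat: F = (4.679060, 0.135388), J = [[9.287625, 0.849128], [-0.701366, 2.807970]].
Δ = (-0.4882, -0.1702), so (a, b)₂ = (0.0185, 0.1091).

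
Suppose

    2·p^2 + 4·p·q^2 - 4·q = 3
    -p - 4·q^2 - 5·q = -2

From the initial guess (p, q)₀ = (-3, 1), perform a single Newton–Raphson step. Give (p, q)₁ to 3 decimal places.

At (-3, 1): F = (-1.000, -4.000).
Jacobian J = [[4·p + 4·q^2, 8·p·q - 4], [-1, -8·q - 5]].
At the point, J = [[-8.000, -28.000], [-1.000, -13.000]] (det J = 76.000).
Solving J·Δ = −F gives Δ = (1.303, -0.408).
Then the next iterate is (p, q)₁ = (-1.697, 0.592).

(-1.697, 0.592)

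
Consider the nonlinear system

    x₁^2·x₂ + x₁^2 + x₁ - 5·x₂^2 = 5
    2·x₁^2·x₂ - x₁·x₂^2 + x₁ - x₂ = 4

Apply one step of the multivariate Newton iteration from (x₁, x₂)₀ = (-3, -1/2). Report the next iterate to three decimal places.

(-1.857, 0.003)

At (-3, -1/2): F = (-4.750, -14.750).
Jacobian J = [[2·x₁·x₂ + 2·x₁ + 1, x₁^2 - 10·x₂], [4·x₁·x₂ - x₂^2 + 1, 2·x₁^2 - 2·x₁·x₂ - 1]].
At the point, J = [[-2.000, 14.000], [6.750, 14.000]] (det J = -122.500).
Solving J·Δ = −F gives Δ = (1.143, 0.503).
Then the next iterate is (x₁, x₂)₁ = (-1.857, 0.003).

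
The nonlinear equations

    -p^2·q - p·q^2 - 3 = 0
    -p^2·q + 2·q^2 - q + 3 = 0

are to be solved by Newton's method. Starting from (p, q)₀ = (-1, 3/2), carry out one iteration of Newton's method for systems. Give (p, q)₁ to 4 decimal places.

(-7.0000, 4.8750)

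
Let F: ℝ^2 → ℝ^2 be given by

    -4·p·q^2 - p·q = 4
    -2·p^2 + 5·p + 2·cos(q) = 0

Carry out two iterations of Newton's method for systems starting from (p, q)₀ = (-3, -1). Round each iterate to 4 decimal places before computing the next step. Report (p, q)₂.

(-0.3056, -1.4026)

At (-3, -1): F = (5.0000, -31.919395).
Jacobian J = [[-4·q^2 - q, -8·p·q - p], [-4·p + 5, -2·sin(q)]].
At the point, J = [[-3.0000, -21.0000], [17.0000, 1.682942]] (det J = 351.951174).
Solving J·Δ = −F gives Δ = (1.8806, -0.0306).
Then the next iterate is (p, q)₁ = (-1.1194, -1.0306).
Round to (-1.1194, -1.0306) and repeat: F = (-0.397832, -7.074504), J = [[-3.217945, -8.109829], [9.4776, 1.715215]].
Δ = (0.8138, -0.3720), so (p, q)₂ = (-0.3056, -1.4026).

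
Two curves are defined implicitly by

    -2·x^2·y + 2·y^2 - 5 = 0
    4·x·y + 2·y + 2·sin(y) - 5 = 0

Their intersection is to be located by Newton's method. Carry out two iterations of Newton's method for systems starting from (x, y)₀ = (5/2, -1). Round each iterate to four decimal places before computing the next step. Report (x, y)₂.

(4.3326, 0.3765)

At (5/2, -1): F = (9.5000, -18.682942).
Jacobian J = [[-4·x·y, -2·x^2 + 4·y], [4·y, 4·x + 2·cos(y) + 2]].
At the point, J = [[10.0000, -16.5000], [-4.0000, 13.080605]] (det J = 64.806046).
Solving J·Δ = −F gives Δ = (2.8393, 2.2965).
Then the next iterate is (x, y)₁ = (5.3393, 1.2965).
Round to (5.3393, 1.2965) and repeat: F = (-75.559742, 27.207842), J = [[-27.689610, -51.830249], [5.1860, 23.898939]].
Δ = (-1.0067, -0.9200), so (x, y)₂ = (4.3326, 0.3765).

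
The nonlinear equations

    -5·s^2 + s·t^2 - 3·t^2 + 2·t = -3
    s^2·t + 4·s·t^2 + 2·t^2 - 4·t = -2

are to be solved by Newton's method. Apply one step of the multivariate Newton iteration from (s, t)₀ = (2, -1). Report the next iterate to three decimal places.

(1.074, -0.400)

At (2, -1): F = (-20.000, 12.000).
Jacobian J = [[-10·s + t^2, 2·s·t - 6·t + 2], [2·s·t + 4·t^2, s^2 + 8·s·t + 4·t - 4]].
At the point, J = [[-19.000, 4.000], [0.000, -20.000]] (det J = 380.000).
Solving J·Δ = −F gives Δ = (-0.926, 0.600).
Then the next iterate is (s, t)₁ = (1.074, -0.400).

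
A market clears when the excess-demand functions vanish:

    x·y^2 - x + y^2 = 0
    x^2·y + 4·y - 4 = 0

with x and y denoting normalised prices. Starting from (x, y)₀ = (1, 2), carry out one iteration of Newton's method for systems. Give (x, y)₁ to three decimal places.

At (1, 2): F = (7.000, 6.000).
Jacobian J = [[y^2 - 1, 2·x·y + 2·y], [2·x·y, x^2 + 4]].
At the point, J = [[3.000, 8.000], [4.000, 5.000]] (det J = -17.000).
Solving J·Δ = −F gives Δ = (-0.765, -0.588).
Then the next iterate is (x, y)₁ = (0.235, 1.412).

(0.235, 1.412)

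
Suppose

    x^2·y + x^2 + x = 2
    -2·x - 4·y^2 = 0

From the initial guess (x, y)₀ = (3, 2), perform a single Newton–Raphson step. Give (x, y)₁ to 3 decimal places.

At (3, 2): F = (28.000, -22.000).
Jacobian J = [[2·x·y + 2·x + 1, x^2], [-2, -8·y]].
At the point, J = [[19.000, 9.000], [-2.000, -16.000]] (det J = -286.000).
Solving J·Δ = −F gives Δ = (-0.874, -1.266).
Then the next iterate is (x, y)₁ = (2.126, 0.734).

(2.126, 0.734)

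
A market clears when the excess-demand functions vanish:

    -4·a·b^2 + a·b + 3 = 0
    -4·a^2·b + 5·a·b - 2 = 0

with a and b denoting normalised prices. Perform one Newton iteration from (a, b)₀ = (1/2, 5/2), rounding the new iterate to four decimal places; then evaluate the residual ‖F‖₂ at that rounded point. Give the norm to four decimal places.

At (1/2, 5/2): F = (-8.2500, 1.7500).
Jacobian J = [[-4·b^2 + b, -8·a·b + a], [-8·a·b + 5·b, -4·a^2 + 5·a]].
At the point, J = [[-22.5000, -9.5000], [2.5000, 1.5000]] (det J = -10.0000).
Solving J·Δ = −F gives Δ = (0.4250, -1.8750).
Then the next iterate is (a, b)₁ = (0.9250, 0.6250).
Re-evaluating at (0.9250, 0.6250): F = (2.132812, -1.248438), so ‖F‖₂ = 2.4713.

2.4713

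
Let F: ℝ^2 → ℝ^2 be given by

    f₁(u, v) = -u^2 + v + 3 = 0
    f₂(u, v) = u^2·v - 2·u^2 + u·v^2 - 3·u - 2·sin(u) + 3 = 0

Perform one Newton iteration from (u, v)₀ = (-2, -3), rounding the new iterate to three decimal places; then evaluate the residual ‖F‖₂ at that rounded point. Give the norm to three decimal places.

6.262

At (-2, -3): F = (-4.000, -27.18141).
Jacobian J = [[-2·u, 1], [2·u·v - 4·u + v^2 - 2·cos(u) - 3, u^2 + 2·u·v]].
At the point, J = [[4.000, 1.000], [26.83229, 16.000]] (det J = 37.16771).
Solving J·Δ = −F gives Δ = (0.991, 0.038).
Then the next iterate is (u, v)₁ = (-1.009, -2.962).
Re-evaluating at (-1.009, -2.962): F = (-0.98008, -6.18452), so ‖F‖₂ = 6.262.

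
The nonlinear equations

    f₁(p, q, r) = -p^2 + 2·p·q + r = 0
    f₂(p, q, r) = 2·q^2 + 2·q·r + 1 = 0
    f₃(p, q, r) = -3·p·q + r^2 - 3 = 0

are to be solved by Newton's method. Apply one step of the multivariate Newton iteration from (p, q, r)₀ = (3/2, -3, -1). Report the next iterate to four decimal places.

At (3/2, -3, -1): F = (-12.2500, 25.0000, 11.5000).
Jacobian J = [[-2·p + 2·q, 2·p, 1], [0, 4·q + 2·r, 2·q], [-3·q, -3·p, 2·r]].
At the point, J = [[-9.0000, 3.0000, 1.0000], [0.0000, -14.0000, -6.0000], [9.0000, -4.5000, -2.0000]] (det J = -45.0000).
Solving J·Δ = −F gives Δ = (-0.4611, 5.9000, -9.6000).
Then the next iterate is (p, q, r)₁ = (1.0389, 2.9000, -10.6000).

(1.0389, 2.9000, -10.6000)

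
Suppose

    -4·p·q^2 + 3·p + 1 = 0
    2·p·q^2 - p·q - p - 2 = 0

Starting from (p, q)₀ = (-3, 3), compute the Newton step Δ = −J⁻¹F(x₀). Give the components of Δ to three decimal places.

At (-3, 3): F = (100.000, -44.000).
Jacobian J = [[-4·q^2 + 3, -8·p·q], [2·q^2 - q - 1, 4·p·q - p]].
At the point, J = [[-33.000, 72.000], [14.000, -33.000]] (det J = 81.000).
Solving J·Δ = −F gives Δ = (1.630, -0.642).

(1.630, -0.642)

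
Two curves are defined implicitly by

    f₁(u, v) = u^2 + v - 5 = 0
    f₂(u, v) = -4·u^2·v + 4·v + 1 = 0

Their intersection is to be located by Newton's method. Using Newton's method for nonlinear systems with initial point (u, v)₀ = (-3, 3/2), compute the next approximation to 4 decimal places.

(-2.1731, 0.9615)

At (-3, 3/2): F = (5.5000, -47.0000).
Jacobian J = [[2·u, 1], [-8·u·v, -4·u^2 + 4]].
At the point, J = [[-6.0000, 1.0000], [36.0000, -32.0000]] (det J = 156.0000).
Solving J·Δ = −F gives Δ = (0.8269, -0.5385).
Then the next iterate is (u, v)₁ = (-2.1731, 0.9615).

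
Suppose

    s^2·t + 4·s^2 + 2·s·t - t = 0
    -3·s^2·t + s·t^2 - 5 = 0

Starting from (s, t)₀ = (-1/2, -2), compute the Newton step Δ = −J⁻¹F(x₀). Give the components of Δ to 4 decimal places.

At (-1/2, -2): F = (4.5000, -5.5000).
Jacobian J = [[2·s·t + 8·s + 2·t, s^2 + 2·s - 1], [-6·s·t + t^2, -3·s^2 + 2·s·t]].
At the point, J = [[-6.0000, -1.7500], [-2.0000, 1.2500]] (det J = -11.0000).
Solving J·Δ = −F gives Δ = (-0.3636, 3.8182).

(-0.3636, 3.8182)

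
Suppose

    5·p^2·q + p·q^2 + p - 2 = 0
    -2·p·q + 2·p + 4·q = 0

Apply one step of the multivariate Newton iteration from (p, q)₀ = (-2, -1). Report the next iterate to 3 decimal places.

(-3.000, 1.000)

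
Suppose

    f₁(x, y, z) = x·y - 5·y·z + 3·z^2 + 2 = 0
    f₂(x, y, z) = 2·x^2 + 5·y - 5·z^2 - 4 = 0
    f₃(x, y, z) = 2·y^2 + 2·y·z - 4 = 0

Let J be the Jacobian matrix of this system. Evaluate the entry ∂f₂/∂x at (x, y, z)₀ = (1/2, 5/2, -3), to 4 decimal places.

2.0000

∂f₂/∂x = 4·x.
At (1/2, 5/2, -3) this is 2.0000.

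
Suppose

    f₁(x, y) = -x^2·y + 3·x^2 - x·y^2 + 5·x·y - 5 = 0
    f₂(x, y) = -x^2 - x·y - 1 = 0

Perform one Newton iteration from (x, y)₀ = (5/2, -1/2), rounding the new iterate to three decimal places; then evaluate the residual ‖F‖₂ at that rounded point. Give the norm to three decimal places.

At (5/2, -1/2): F = (10.000, -6.000).
Jacobian J = [[-2·x·y + 6·x - y^2 + 5·y, -x^2 - 2·x·y + 5·x], [-2·x - y, -x]].
At the point, J = [[14.750, 8.750], [-4.500, -2.500]] (det J = 2.500).
Solving J·Δ = −F gives Δ = (-11.000, 17.400).
Then the next iterate is (x, y)₁ = (-8.500, 16.900).
Re-evaluating at (-8.500, 16.900): F = (700.160, 70.400), so ‖F‖₂ = 703.690.

703.690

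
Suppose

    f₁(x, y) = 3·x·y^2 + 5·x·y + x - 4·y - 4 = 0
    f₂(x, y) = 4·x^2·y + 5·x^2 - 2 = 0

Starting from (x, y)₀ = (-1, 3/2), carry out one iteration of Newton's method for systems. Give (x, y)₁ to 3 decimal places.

At (-1, 3/2): F = (-25.250, 9.000).
Jacobian J = [[3·y^2 + 5·y + 1, 6·x·y + 5·x - 4], [8·x·y + 10·x, 4·x^2]].
At the point, J = [[15.250, -18.000], [-22.000, 4.000]] (det J = -335.000).
Solving J·Δ = −F gives Δ = (0.182, -1.249).
Then the next iterate is (x, y)₁ = (-0.818, 0.251).

(-0.818, 0.251)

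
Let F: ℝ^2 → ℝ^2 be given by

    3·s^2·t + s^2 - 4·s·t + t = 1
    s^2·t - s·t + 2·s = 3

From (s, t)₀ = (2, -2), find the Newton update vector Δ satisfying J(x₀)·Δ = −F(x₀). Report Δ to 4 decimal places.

At (2, -2): F = (-7.0000, -3.0000).
Jacobian J = [[6·s·t + 2·s - 4·t, 3·s^2 - 4·s + 1], [2·s·t - t + 2, s^2 - s]].
At the point, J = [[-12.0000, 5.0000], [-4.0000, 2.0000]] (det J = -4.0000).
Solving J·Δ = −F gives Δ = (0.2500, 2.0000).

(0.2500, 2.0000)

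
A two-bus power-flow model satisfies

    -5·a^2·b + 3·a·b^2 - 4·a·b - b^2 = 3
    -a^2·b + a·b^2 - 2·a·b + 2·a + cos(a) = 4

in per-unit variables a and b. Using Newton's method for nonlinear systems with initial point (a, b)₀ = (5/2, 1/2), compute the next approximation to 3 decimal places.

At (5/2, 1/2): F = (-22.000, -4.80114).
Jacobian J = [[-10·a·b + 3·b^2 - 4·b, -5·a^2 + 6·a·b - 4·a - 2·b], [-2·a·b + b^2 - 2·b - sin(a) + 2, -a^2 + 2·a·b - 2·a]].
At the point, J = [[-13.750, -34.750], [-1.84847, -8.750]] (det J = 56.07809).
Solving J·Δ = −F gives Δ = (-0.458, -0.452).
Then the next iterate is (a, b)₁ = (2.042, 0.048).

(2.042, 0.048)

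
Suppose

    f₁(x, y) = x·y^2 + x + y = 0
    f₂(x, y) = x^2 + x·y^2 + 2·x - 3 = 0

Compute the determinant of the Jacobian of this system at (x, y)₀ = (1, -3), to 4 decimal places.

5.0000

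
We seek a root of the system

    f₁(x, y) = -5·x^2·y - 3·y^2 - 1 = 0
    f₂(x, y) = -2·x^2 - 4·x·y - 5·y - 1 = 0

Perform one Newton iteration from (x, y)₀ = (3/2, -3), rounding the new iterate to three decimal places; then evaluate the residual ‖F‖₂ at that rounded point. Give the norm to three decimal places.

At (3/2, -3): F = (5.750, 27.500).
Jacobian J = [[-10·x·y, -5·x^2 - 6·y], [-4·x - 4·y, -4·x - 5]].
At the point, J = [[45.000, 6.750], [6.000, -11.000]] (det J = -535.500).
Solving J·Δ = −F gives Δ = (-0.465, 2.246).
Then the next iterate is (x, y)₁ = (1.035, -0.754).
Re-evaluating at (1.035, -0.754): F = (1.33297, 3.74911), so ‖F‖₂ = 3.979.

3.979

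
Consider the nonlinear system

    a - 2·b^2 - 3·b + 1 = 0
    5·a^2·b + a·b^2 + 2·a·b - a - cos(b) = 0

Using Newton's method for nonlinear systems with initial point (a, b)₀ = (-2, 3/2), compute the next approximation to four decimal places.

At (-2, 3/2): F = (-10.0000, 21.429263).
Jacobian J = [[1, -4·b - 3], [10·a·b + b^2 + 2·b - 1, 5·a^2 + 2·a·b + 2·a + sin(b)]].
At the point, J = [[1.0000, -9.0000], [-25.7500, 10.997495]] (det J = -220.752505).
Solving J·Δ = −F gives Δ = (0.3755, -1.0694).
Then the next iterate is (a, b)₁ = (-1.6245, 0.4306).

(-1.6245, 0.4306)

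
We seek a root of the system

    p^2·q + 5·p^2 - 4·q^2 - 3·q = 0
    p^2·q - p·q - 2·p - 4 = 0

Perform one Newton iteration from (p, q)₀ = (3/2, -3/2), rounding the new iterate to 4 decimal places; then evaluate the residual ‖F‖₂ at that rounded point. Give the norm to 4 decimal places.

At (3/2, -3/2): F = (3.3750, -8.1250).
Jacobian J = [[2·p·q + 10·p, p^2 - 8·q - 3], [2·p·q - q - 2, p^2 - p]].
At the point, J = [[10.5000, 11.2500], [-5.0000, 0.7500]] (det J = 64.1250).
Solving J·Δ = −F gives Δ = (-1.4649, 1.0673).
Then the next iterate is (p, q)₁ = (0.0351, -0.4327).
Re-evaluating at (0.0351, -0.4327): F = (0.554810, -4.055545), so ‖F‖₂ = 4.0933.

4.0933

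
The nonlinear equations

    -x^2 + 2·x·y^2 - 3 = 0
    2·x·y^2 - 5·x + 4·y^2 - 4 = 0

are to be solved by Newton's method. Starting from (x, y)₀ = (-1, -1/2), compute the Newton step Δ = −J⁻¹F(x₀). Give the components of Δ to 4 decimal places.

At (-1, -1/2): F = (-4.5000, 1.5000).
Jacobian J = [[-2·x + 2·y^2, 4·x·y], [2·y^2 - 5, 4·x·y + 8·y]].
At the point, J = [[2.5000, 2.0000], [-4.5000, -2.0000]] (det J = 4.0000).
Solving J·Δ = −F gives Δ = (-1.5000, 4.1250).

(-1.5000, 4.1250)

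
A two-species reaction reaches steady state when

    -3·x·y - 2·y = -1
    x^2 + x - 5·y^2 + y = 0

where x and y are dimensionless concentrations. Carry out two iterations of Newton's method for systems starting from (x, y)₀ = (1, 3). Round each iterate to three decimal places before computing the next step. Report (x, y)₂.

(-0.018, 0.819)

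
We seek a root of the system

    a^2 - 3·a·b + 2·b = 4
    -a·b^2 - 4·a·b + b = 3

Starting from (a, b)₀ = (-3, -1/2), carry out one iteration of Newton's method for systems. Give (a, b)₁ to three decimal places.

(-1.580, 0.126)

At (-3, -1/2): F = (-0.500, -8.750).
Jacobian J = [[2·a - 3·b, -3·a + 2], [-b^2 - 4·b, -2·a·b - 4·a + 1]].
At the point, J = [[-4.500, 11.000], [1.750, 10.000]] (det J = -64.250).
Solving J·Δ = −F gives Δ = (1.420, 0.626).
Then the next iterate is (a, b)₁ = (-1.580, 0.126).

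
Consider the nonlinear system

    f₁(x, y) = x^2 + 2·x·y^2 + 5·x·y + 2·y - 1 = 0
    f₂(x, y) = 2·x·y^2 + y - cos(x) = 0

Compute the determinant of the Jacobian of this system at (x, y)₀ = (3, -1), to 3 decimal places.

-43.706

J = [[2·x + 2·y^2 + 5·y, 4·x·y + 5·x + 2], [2·y^2 + sin(x), 4·x·y + 1]].
At the point, J = [[3.000, 5.000], [2.14112, -11.000]].
det J = -43.706.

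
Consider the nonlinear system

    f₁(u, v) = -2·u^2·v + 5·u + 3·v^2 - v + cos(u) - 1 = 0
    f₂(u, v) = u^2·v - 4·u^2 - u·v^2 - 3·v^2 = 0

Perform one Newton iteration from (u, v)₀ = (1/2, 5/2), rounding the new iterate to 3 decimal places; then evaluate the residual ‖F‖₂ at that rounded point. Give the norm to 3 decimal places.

7.652

At (1/2, 5/2): F = (17.37758, -22.250).
Jacobian J = [[-4·u·v - sin(u) + 5, -2·u^2 + 6·v - 1], [2·u·v - 8·u - v^2, u^2 - 2·u·v - 6·v]].
At the point, J = [[-0.47943, 13.500], [-7.750, -17.250]] (det J = 112.89509).
Solving J·Δ = −F gives Δ = (-0.005, -1.287).
Then the next iterate is (u, v)₁ = (0.495, 1.213).
Re-evaluating at (0.495, 1.213): F = (4.96165, -5.82532), so ‖F‖₂ = 7.652.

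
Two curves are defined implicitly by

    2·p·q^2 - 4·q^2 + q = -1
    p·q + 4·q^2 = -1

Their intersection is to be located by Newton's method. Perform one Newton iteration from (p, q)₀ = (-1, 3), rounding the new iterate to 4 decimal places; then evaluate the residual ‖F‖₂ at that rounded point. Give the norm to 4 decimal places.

At (-1, 3): F = (-50.0000, 34.0000).
Jacobian J = [[2·q^2, 4·p·q - 8·q + 1], [q, p + 8·q]].
At the point, J = [[18.0000, -35.0000], [3.0000, 23.0000]] (det J = 519.0000).
Solving J·Δ = −F gives Δ = (-0.0771, -1.4682).
Then the next iterate is (p, q)₁ = (-1.0771, 1.5318).
Re-evaluating at (-1.0771, 1.5318): F = (-11.908484, 8.735743), so ‖F‖₂ = 14.7691.

14.7691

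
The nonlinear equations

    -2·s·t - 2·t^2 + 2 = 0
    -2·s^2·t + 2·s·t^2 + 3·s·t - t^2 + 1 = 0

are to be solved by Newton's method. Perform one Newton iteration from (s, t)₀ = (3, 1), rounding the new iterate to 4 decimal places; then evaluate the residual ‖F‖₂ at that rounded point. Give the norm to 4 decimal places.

1.1180

At (3, 1): F = (-6.0000, -3.0000).
Jacobian J = [[-2·t, -2·s - 4·t], [-4·s·t + 2·t^2 + 3·t, -2·s^2 + 4·s·t + 3·s - 2·t]].
At the point, J = [[-2.0000, -10.0000], [-7.0000, 1.0000]] (det J = -72.0000).
Solving J·Δ = −F gives Δ = (-0.5000, -0.5000).
Then the next iterate is (s, t)₁ = (2.5000, 0.5000).
Re-evaluating at (2.5000, 0.5000): F = (-1.0000, -0.5000), so ‖F‖₂ = 1.1180.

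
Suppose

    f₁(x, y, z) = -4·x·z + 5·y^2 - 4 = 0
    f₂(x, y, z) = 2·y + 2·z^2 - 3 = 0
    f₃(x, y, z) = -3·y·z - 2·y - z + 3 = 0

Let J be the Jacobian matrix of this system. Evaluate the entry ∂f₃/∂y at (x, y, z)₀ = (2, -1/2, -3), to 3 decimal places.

7.000

∂f₃/∂y = -3·z - 2.
At (2, -1/2, -3) this is 7.000.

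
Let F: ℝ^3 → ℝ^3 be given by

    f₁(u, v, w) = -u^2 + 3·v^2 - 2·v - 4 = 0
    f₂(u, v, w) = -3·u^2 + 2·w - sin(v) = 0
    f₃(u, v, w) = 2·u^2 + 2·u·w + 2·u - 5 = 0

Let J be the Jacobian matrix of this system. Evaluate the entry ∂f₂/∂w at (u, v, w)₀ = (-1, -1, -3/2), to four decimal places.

2.0000

∂f₂/∂w = 2.
At (-1, -1, -3/2) this is 2.0000.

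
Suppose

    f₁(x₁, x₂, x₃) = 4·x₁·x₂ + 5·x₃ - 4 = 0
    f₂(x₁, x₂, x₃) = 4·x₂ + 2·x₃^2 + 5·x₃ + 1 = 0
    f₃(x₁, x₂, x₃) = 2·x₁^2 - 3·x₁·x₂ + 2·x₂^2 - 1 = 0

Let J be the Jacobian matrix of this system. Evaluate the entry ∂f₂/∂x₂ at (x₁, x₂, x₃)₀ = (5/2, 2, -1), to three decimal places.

4.000

∂f₂/∂x₂ = 4.
At (5/2, 2, -1) this is 4.000.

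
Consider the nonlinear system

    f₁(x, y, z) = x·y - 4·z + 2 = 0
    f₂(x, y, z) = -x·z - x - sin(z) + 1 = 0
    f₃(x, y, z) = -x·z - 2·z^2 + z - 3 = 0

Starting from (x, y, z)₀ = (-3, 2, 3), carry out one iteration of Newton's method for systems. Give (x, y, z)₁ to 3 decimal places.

(-1.477, -0.057, 1.304)

At (-3, 2, 3): F = (-16.000, 12.85888, -9.000).
Jacobian J = [[y, x, -4], [-z - 1, 0, -x - cos(z)], [-z, 0, -x - 4·z + 1]].
At the point, J = [[2.000, -3.000, -4.000], [-4.000, 0.000, 3.98999], [-3.000, 0.000, -8.000]] (det J = 131.90993).
Solving J·Δ = −F gives Δ = (1.523, -2.057, -1.696).
Then the next iterate is (x, y, z)₁ = (-1.477, -0.057, 1.304).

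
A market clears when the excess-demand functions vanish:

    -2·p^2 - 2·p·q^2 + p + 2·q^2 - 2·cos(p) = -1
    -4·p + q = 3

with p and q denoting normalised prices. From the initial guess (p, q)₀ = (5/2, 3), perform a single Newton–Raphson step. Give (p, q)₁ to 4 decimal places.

(0.3079, 4.2315)

At (5/2, 3): F = (-34.397713, -10.0000).
Jacobian J = [[-4·p - 2·q^2 + 2·sin(p) + 1, -4·p·q + 4·q], [-4, 1]].
At the point, J = [[-25.803056, -18.0000], [-4.0000, 1.0000]] (det J = -97.803056).
Solving J·Δ = −F gives Δ = (-2.1921, 1.2315).
Then the next iterate is (p, q)₁ = (0.3079, 4.2315).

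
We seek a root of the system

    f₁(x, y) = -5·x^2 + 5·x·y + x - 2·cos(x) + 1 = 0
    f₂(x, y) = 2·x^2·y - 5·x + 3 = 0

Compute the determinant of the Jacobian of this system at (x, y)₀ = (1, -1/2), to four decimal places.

J = [[-10·x + 5·y + 2·sin(x) + 1, 5·x], [4·x·y - 5, 2·x^2]].
At the point, J = [[-9.817058, 5.0000], [-7.0000, 2.0000]].
det J = 15.3659.

15.3659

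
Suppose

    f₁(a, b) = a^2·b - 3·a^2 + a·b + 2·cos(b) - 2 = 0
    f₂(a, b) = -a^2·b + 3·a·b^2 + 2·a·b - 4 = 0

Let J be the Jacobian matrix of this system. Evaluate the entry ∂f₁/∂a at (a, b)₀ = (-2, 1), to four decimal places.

9.0000

∂f₁/∂a = 2·a·b - 6·a + b.
At (-2, 1) this is 9.0000.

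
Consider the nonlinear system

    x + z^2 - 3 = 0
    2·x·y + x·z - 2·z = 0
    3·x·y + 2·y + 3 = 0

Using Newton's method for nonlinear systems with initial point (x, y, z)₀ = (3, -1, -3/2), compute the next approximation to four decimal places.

(1.4406, -0.6980, -1.2698)

At (3, -1, -3/2): F = (2.2500, -7.5000, -8.0000).
Jacobian J = [[1, 0, 2·z], [2·y + z, 2·x, x - 2], [3·y, 3·x + 2, 0]].
At the point, J = [[1.0000, 0.0000, -3.0000], [-3.5000, 6.0000, 1.0000], [-3.0000, 11.0000, 0.0000]] (det J = 50.5000).
Solving J·Δ = −F gives Δ = (-1.5594, 0.3020, 0.2302).
Then the next iterate is (x, y, z)₁ = (1.4406, -0.6980, -1.2698).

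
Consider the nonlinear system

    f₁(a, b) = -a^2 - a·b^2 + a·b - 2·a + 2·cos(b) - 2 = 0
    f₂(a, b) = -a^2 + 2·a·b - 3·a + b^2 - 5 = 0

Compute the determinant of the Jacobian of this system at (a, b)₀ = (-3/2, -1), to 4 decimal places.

-0.6341

J = [[-2·a - b^2 + b - 2, -2·a·b + a - 2·sin(b)], [-2·a + 2·b - 3, 2·a + 2·b]].
At the point, J = [[-1.0000, -2.817058], [-2.0000, -5.0000]].
det J = -0.6341.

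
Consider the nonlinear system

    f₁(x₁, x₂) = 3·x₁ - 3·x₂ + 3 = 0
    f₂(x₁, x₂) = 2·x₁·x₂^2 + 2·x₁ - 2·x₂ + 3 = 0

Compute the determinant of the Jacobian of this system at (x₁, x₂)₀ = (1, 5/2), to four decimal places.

J = [[3, -3], [2·x₂^2 + 2, 4·x₁·x₂ - 2]].
At the point, J = [[3.0000, -3.0000], [14.5000, 8.0000]].
det J = 67.5000.

67.5000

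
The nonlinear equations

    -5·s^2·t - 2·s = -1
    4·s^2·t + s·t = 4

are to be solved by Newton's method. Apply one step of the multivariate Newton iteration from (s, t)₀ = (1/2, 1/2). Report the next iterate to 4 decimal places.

At (1/2, 1/2): F = (-0.6250, -3.2500).
Jacobian J = [[-10·s·t - 2, -5·s^2], [8·s·t + t, 4·s^2 + s]].
At the point, J = [[-4.5000, -1.2500], [2.5000, 1.5000]] (det J = -3.6250).
Solving J·Δ = −F gives Δ = (-1.3793, 4.4655).
Then the next iterate is (s, t)₁ = (-0.8793, 4.9655).

(-0.8793, 4.9655)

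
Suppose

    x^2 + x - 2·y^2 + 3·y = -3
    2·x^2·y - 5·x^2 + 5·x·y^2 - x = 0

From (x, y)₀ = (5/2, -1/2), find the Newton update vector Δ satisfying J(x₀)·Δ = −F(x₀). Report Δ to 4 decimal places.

At (5/2, -1/2): F = (9.7500, -36.8750).
Jacobian J = [[2·x + 1, -4·y + 3], [4·x·y - 10·x + 5·y^2 - 1, 2·x^2 + 10·x·y]].
At the point, J = [[6.0000, 5.0000], [-29.7500, 0.0000]] (det J = 148.7500).
Solving J·Δ = −F gives Δ = (-1.2395, -0.4626).

(-1.2395, -0.4626)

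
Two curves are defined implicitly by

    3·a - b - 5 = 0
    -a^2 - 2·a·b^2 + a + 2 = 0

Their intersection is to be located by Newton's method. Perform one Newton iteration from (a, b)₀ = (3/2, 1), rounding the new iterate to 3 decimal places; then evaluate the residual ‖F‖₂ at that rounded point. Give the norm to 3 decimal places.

At (3/2, 1): F = (-1.500, -1.750).
Jacobian J = [[3, -1], [-2·a - 2·b^2 + 1, -4·a·b]].
At the point, J = [[3.000, -1.000], [-4.000, -6.000]] (det J = -22.000).
Solving J·Δ = −F gives Δ = (0.330, -0.511).
Then the next iterate is (a, b)₁ = (1.830, 0.489).
Re-evaluating at (1.830, 0.489): F = (0.001, -0.39408), so ‖F‖₂ = 0.394.

0.394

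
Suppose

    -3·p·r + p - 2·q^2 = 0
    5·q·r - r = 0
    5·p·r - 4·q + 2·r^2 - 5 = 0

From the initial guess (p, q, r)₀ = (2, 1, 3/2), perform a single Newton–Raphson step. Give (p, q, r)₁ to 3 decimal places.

At (2, 1, 3/2): F = (-9.000, 6.000, 10.500).
Jacobian J = [[-3·r + 1, -4·q, -3·p], [0, 5·r, 5·q - 1], [5·r, -4, 5·p + 4·r]].
At the point, J = [[-3.500, -4.000, -6.000], [0.000, 7.500, 4.000], [7.500, -4.000, 16.000]] (det J = -258.500).
Solving J·Δ = −F gives Δ = (-1.515, -0.731, -0.129).
Then the next iterate is (p, q, r)₁ = (0.485, 0.269, 1.371).

(0.485, 0.269, 1.371)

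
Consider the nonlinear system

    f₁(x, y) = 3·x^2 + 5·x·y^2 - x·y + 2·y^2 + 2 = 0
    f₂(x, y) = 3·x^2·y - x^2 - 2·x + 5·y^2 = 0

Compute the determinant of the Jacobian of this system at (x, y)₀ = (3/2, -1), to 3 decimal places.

-335.750

J = [[6·x + 5·y^2 - y, 10·x·y - x + 4·y], [6·x·y - 2·x - 2, 3·x^2 + 10·y]].
At the point, J = [[15.000, -20.500], [-14.000, -3.250]].
det J = -335.750.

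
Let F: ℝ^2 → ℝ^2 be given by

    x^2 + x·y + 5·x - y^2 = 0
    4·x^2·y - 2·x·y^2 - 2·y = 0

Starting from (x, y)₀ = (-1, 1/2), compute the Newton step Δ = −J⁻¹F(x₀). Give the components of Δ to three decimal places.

(3.200, 3.225)

At (-1, 1/2): F = (-4.750, 1.500).
Jacobian J = [[2·x + y + 5, x - 2·y], [8·x·y - 2·y^2, 4·x^2 - 4·x·y - 2]].
At the point, J = [[3.500, -2.000], [-4.500, 4.000]] (det J = 5.000).
Solving J·Δ = −F gives Δ = (3.200, 3.225).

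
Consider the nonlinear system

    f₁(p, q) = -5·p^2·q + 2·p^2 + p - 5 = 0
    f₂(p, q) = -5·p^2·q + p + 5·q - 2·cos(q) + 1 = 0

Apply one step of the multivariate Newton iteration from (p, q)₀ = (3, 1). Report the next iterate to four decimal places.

At (3, 1): F = (-29.0000, -37.080605).
Jacobian J = [[-10·p·q + 4·p + 1, -5·p^2], [-10·p·q + 1, -5·p^2 + 2·sin(q) + 5]].
At the point, J = [[-17.0000, -45.0000], [-29.0000, -38.317058]] (det J = -653.610013).
Solving J·Δ = −F gives Δ = (-0.8529, -0.3223).
Then the next iterate is (p, q)₁ = (2.1471, 0.6777).

(2.1471, 0.6777)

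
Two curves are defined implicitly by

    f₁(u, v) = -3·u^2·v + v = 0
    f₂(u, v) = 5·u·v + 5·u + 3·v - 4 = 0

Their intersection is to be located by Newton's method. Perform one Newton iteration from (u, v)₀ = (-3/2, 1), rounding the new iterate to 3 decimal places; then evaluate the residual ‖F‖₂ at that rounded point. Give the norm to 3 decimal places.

139.445

At (-3/2, 1): F = (-5.750, -16.000).
Jacobian J = [[-6·u·v, -3·u^2 + 1], [5·v + 5, 5·u + 3]].
At the point, J = [[9.000, -5.750], [10.000, -4.500]] (det J = 17.000).
Solving J·Δ = −F gives Δ = (3.890, 5.088).
Then the next iterate is (u, v)₁ = (2.390, 6.088).
Re-evaluating at (2.390, 6.088): F = (-98.23779, 98.96560), so ‖F‖₂ = 139.445.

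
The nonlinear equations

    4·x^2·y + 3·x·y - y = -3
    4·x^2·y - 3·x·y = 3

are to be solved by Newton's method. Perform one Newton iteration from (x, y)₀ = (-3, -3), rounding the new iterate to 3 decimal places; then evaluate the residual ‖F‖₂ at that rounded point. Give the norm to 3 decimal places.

At (-3, -3): F = (-75.000, -138.000).
Jacobian J = [[8·x·y + 3·y, 4·x^2 + 3·x - 1], [8·x·y - 3·y, 4·x^2 - 3·x]].
At the point, J = [[63.000, 26.000], [81.000, 45.000]] (det J = 729.000).
Solving J·Δ = −F gives Δ = (-0.292, 3.593).
Then the next iterate is (x, y)₁ = (-3.292, 0.593).
Re-evaluating at (-3.292, 0.593): F = (22.25652, 28.56246), so ‖F‖₂ = 36.210.

36.210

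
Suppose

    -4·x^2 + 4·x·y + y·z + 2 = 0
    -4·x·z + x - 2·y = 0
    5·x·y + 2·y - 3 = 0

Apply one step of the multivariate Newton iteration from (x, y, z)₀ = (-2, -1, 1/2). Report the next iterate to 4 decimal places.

At (-2, -1, 1/2): F = (-6.5000, 4.0000, 5.0000).
Jacobian J = [[-8·x + 4·y, 4·x + z, y], [-4·z + 1, -2, -4·x], [5·y, 5·x + 2, 0]].
At the point, J = [[12.0000, -7.5000, -1.0000], [-1.0000, -2.0000, 8.0000], [-5.0000, -8.0000, 0.0000]] (det J = 1070.0000).
Solving J·Δ = −F gives Δ = (0.6486, 0.2196, -0.3640).
Then the next iterate is (x, y, z)₁ = (-1.3514, -0.7804, 0.1360).

(-1.3514, -0.7804, 0.1360)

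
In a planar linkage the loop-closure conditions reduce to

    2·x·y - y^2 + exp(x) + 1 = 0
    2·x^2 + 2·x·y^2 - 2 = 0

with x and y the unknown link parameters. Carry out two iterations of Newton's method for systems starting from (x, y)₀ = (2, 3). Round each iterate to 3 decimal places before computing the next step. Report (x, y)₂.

(0.485, 1.981)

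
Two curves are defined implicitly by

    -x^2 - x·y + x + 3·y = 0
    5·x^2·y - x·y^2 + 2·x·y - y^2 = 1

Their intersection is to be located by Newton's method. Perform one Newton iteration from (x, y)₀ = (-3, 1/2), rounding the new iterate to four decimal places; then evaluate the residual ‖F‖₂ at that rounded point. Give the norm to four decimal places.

4.6988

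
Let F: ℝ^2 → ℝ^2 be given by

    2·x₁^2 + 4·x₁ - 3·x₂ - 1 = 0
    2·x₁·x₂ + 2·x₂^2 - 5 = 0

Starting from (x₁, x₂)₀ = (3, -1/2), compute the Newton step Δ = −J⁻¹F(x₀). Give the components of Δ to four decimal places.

(-1.6311, 1.4672)

At (3, -1/2): F = (30.5000, -7.5000).
Jacobian J = [[4·x₁ + 4, -3], [2·x₂, 2·x₁ + 4·x₂]].
At the point, J = [[16.0000, -3.0000], [-1.0000, 4.0000]] (det J = 61.0000).
Solving J·Δ = −F gives Δ = (-1.6311, 1.4672).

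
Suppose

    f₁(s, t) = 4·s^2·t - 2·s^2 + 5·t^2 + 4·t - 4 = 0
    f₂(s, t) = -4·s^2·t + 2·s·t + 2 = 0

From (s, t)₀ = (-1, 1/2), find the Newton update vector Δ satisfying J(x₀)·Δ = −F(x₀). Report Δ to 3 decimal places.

(0.269, 0.058)

At (-1, 1/2): F = (-0.750, -1.000).
Jacobian J = [[8·s·t - 4·s, 4·s^2 + 10·t + 4], [-8·s·t + 2·t, -4·s^2 + 2·s]].
At the point, J = [[0.000, 13.000], [5.000, -6.000]] (det J = -65.000).
Solving J·Δ = −F gives Δ = (0.269, 0.058).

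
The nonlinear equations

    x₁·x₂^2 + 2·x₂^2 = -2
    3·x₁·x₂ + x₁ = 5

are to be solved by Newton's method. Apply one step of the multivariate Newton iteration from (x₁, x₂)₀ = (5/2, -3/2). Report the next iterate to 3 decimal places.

(-0.617, -1.121)

At (5/2, -3/2): F = (12.125, -13.750).
Jacobian J = [[x₂^2, 2·x₁·x₂ + 4·x₂], [3·x₂ + 1, 3·x₁]].
At the point, J = [[2.250, -13.500], [-3.500, 7.500]] (det J = -30.375).
Solving J·Δ = −F gives Δ = (-3.117, 0.379).
Then the next iterate is (x₁, x₂)₁ = (-0.617, -1.121).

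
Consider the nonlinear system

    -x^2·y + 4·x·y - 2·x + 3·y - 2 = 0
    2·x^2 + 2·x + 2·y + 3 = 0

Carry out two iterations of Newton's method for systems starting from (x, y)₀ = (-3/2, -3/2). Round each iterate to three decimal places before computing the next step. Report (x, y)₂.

At (-3/2, -3/2): F = (8.875, 1.500).
Jacobian J = [[-2·x·y + 4·y - 2, -x^2 + 4·x + 3], [4·x + 2, 2]].
At the point, J = [[-12.500, -5.250], [-4.000, 2.000]] (det J = -46.000).
Solving J·Δ = −F gives Δ = (0.557, 0.364).
Then the next iterate is (x, y)₁ = (-0.943, -1.136).
Round to (-0.943, -1.136) and repeat: F = (1.77318, 0.62050), J = [[-8.68650, -1.66125], [-1.772, 2.000]].
Δ = (0.225, -0.111), so (x, y)₂ = (-0.718, -1.247).

(-0.718, -1.247)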